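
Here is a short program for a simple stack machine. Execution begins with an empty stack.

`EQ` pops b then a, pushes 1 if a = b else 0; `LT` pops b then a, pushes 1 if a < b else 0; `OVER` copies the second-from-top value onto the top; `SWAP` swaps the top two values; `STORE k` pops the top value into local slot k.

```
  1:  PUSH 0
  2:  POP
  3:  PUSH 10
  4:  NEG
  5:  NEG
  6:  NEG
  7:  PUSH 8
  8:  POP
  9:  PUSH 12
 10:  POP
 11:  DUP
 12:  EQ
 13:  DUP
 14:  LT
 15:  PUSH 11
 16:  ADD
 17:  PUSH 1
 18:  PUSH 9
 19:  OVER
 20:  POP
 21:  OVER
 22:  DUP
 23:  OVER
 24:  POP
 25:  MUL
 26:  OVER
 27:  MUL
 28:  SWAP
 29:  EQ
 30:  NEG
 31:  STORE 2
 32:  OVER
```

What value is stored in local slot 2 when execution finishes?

PUSH 0  → 0
POP     → (empty)
PUSH 10 → 10
NEG     → -10
NEG     → 10
NEG     → -10
PUSH 8  → -10 8
POP     → -10
PUSH 12 → -10 12
POP     → -10
DUP     → -10 -10
EQ      → 1
DUP     → 1 1
LT      → 0
PUSH 11 → 0 11
ADD     → 11
PUSH 1  → 11 1
PUSH 9  → 11 1 9
OVER    → 11 1 9 1
POP     → 11 1 9
OVER    → 11 1 9 1
DUP     → 11 1 9 1 1
OVER    → 11 1 9 1 1 1
POP     → 11 1 9 1 1
MUL     → 11 1 9 1
OVER    → 11 1 9 1 9
MUL     → 11 1 9 9
SWAP    → 11 1 9 9
EQ      → 11 1 1
NEG     → 11 1 -1
STORE 2 → 11 1
OVER    → 11 1 11

-1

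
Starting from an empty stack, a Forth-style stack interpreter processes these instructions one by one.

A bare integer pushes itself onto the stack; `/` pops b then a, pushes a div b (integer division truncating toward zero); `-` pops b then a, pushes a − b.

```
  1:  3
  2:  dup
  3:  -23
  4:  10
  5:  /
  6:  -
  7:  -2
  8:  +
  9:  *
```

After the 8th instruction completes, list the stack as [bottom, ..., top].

[3, 3]

3    3
dup  3 3
-23  3 3 -23
10   3 3 -23 10
/    3 3 -2
-    3 5
-2   3 5 -2
+    3 3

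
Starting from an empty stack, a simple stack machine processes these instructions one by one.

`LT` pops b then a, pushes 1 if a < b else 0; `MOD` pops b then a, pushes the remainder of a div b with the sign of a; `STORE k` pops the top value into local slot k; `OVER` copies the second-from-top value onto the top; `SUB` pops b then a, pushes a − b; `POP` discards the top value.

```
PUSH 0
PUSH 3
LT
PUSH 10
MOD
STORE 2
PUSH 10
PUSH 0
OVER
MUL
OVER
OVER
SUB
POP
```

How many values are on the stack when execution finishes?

PUSH 0  -> 0
PUSH 3  -> 0 3
LT      -> 1
PUSH 10 -> 1 10
MOD     -> 1
STORE 2 -> (empty)
PUSH 10 -> 10
PUSH 0  -> 10 0
OVER    -> 10 0 10
MUL     -> 10 0
OVER    -> 10 0 10
OVER    -> 10 0 10 0
SUB     -> 10 0 10
POP     -> 10 0

2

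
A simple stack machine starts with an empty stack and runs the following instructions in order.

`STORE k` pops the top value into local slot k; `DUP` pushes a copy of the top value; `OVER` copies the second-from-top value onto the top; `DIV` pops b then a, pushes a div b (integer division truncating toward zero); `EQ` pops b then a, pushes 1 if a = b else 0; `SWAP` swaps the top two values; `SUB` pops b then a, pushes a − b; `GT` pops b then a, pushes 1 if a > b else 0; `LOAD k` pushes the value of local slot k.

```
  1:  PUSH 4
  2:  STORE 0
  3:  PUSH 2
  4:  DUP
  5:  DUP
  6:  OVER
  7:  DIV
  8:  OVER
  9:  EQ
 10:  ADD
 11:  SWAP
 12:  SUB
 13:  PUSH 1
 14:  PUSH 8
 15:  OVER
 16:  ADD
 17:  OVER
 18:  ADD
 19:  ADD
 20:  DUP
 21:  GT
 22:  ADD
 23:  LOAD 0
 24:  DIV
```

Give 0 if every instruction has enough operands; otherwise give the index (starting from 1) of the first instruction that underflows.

PUSH 4  -> 4
STORE 0 -> (empty)
PUSH 2  -> 2
DUP     -> 2 2
DUP     -> 2 2 2
OVER    -> 2 2 2 2
DIV     -> 2 2 1
OVER    -> 2 2 1 2
EQ      -> 2 2 0
ADD     -> 2 2
SWAP    -> 2 2
SUB     -> 0
PUSH 1  -> 0 1
PUSH 8  -> 0 1 8
OVER    -> 0 1 8 1
ADD     -> 0 1 9
OVER    -> 0 1 9 1
ADD     -> 0 1 10
ADD     -> 0 11
DUP     -> 0 11 11
GT      -> 0 0
ADD     -> 0
LOAD 0  -> 0 4
DIV     -> 0

0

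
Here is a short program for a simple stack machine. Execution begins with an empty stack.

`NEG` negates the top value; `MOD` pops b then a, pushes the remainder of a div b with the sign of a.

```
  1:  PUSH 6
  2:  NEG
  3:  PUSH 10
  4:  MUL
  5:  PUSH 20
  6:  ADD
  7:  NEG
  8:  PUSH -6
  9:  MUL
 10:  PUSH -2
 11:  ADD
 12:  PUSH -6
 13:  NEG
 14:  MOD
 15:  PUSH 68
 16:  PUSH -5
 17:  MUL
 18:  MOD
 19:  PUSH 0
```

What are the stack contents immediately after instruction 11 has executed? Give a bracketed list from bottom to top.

PUSH 6   [6]
NEG      [-6]
PUSH 10  [-6, 10]
MUL      [-60]
PUSH 20  [-60, 20]
ADD      [-40]
NEG      [40]
PUSH -6  [40, -6]
MUL      [-240]
PUSH -2  [-240, -2]
ADD      [-242]

[-242]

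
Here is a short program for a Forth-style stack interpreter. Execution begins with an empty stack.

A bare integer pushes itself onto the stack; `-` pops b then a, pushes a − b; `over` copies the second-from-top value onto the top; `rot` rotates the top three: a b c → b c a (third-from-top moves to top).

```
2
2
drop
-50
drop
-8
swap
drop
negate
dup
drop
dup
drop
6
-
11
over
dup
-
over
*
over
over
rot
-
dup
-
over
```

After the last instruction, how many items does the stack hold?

5

2      -> 2
2      -> 2 2
drop   -> 2
-50    -> 2 -50
drop   -> 2
-8     -> 2 -8
swap   -> -8 2
drop   -> -8
negate -> 8
dup    -> 8 8
drop   -> 8
dup    -> 8 8
drop   -> 8
6      -> 8 6
-      -> 2
11     -> 2 11
over   -> 2 11 2
dup    -> 2 11 2 2
-      -> 2 11 0
over   -> 2 11 0 11
*      -> 2 11 0
over   -> 2 11 0 11
over   -> 2 11 0 11 0
rot    -> 2 11 11 0 0
-      -> 2 11 11 0
dup    -> 2 11 11 0 0
-      -> 2 11 11 0
over   -> 2 11 11 0 11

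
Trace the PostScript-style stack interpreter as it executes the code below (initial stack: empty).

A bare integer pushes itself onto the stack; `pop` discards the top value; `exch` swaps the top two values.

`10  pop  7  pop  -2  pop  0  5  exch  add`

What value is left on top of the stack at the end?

5

10   → 10
pop  → (empty)
7    → 7
pop  → (empty)
-2   → -2
pop  → (empty)
0    → 0
5    → 0 5
exch → 5 0
add  → 5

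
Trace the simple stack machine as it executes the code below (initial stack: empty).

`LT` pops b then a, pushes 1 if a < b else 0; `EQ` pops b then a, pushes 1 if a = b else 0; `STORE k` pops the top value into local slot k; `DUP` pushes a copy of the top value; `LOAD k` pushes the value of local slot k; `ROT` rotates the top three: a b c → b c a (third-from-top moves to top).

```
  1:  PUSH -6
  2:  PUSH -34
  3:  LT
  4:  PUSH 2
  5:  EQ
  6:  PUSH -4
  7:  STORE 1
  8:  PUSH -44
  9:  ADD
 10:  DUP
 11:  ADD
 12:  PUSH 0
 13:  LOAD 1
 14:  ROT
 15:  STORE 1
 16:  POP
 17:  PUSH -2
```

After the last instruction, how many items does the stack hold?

PUSH -6  -> [-6]
PUSH -34 -> [-6, -34]
LT       -> [0]
PUSH 2   -> [0, 2]
EQ       -> [0]
PUSH -4  -> [0, -4]
STORE 1  -> [0]
PUSH -44 -> [0, -44]
ADD      -> [-44]
DUP      -> [-44, -44]
ADD      -> [-88]
PUSH 0   -> [-88, 0]
LOAD 1   -> [-88, 0, -4]
ROT      -> [0, -4, -88]
STORE 1  -> [0, -4]
POP      -> [0]
PUSH -2  -> [0, -2]

2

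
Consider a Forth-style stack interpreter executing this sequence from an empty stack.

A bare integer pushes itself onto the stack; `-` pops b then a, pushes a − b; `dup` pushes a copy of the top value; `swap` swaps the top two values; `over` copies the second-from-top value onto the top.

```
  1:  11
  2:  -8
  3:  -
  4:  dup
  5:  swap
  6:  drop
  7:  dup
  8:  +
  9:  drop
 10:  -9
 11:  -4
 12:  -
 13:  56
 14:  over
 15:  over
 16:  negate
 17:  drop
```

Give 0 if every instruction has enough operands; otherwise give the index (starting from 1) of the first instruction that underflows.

0

11     : [11]
-8     : [11, -8]
-      : [19]
dup    : [19, 19]
swap   : [19, 19]
drop   : [19]
dup    : [19, 19]
+      : [38]
drop   : []
-9     : [-9]
-4     : [-9, -4]
-      : [-5]
56     : [-5, 56]
over   : [-5, 56, -5]
over   : [-5, 56, -5, 56]
negate : [-5, 56, -5, -56]
drop   : [-5, 56, -5]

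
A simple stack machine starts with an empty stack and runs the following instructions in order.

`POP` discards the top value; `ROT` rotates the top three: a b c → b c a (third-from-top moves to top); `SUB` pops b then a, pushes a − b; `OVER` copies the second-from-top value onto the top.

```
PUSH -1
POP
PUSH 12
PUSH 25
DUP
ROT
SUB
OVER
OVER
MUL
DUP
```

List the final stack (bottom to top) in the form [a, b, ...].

[25, 13, 325, 325]

PUSH -1 -> [-1]
POP     -> []
PUSH 12 -> [12]
PUSH 25 -> [12, 25]
DUP     -> [12, 25, 25]
ROT     -> [25, 25, 12]
SUB     -> [25, 13]
OVER    -> [25, 13, 25]
OVER    -> [25, 13, 25, 13]
MUL     -> [25, 13, 325]
DUP     -> [25, 13, 325, 325]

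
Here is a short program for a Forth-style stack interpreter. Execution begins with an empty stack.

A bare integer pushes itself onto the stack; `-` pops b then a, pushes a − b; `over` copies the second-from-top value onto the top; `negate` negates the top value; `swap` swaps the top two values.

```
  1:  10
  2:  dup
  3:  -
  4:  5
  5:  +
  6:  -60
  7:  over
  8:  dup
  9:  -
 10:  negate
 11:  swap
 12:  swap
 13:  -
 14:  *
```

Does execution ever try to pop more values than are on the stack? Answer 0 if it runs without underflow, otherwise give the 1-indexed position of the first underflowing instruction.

0

10     : 10
dup    : 10 10
-      : 0
5      : 0 5
+      : 5
-60    : 5 -60
over   : 5 -60 5
dup    : 5 -60 5 5
-      : 5 -60 0
negate : 5 -60 0
swap   : 5 0 -60
swap   : 5 -60 0
-      : 5 -60
*      : -300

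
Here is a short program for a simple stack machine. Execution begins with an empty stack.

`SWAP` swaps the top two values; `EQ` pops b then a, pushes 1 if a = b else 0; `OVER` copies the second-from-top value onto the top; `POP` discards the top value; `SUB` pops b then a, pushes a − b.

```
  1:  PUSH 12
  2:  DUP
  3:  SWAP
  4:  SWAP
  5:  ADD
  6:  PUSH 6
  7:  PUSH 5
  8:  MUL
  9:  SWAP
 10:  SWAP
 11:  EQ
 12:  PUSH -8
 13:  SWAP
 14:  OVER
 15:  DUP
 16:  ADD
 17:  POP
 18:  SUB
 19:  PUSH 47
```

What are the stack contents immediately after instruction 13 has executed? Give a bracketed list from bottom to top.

PUSH 12 : [12]
DUP     : [12, 12]
SWAP    : [12, 12]
SWAP    : [12, 12]
ADD     : [24]
PUSH 6  : [24, 6]
PUSH 5  : [24, 6, 5]
MUL     : [24, 30]
SWAP    : [30, 24]
SWAP    : [24, 30]
EQ      : [0]
PUSH -8 : [0, -8]
SWAP    : [-8, 0]

[-8, 0]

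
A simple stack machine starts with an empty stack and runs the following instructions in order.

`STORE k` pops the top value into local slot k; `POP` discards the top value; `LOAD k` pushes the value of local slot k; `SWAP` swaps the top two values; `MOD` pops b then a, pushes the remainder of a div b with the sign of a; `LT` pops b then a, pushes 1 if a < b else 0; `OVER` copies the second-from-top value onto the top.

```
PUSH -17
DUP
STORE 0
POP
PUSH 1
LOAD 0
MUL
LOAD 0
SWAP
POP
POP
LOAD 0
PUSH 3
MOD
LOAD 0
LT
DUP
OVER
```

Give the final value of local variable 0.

PUSH -17 : -17
DUP      : -17 -17
STORE 0  : -17
POP      : (empty)
PUSH 1   : 1
LOAD 0   : 1 -17
MUL      : -17
LOAD 0   : -17 -17
SWAP     : -17 -17
POP      : -17
POP      : (empty)
LOAD 0   : -17
PUSH 3   : -17 3
MOD      : -2
LOAD 0   : -2 -17
LT       : 0
DUP      : 0 0
OVER     : 0 0 0

-17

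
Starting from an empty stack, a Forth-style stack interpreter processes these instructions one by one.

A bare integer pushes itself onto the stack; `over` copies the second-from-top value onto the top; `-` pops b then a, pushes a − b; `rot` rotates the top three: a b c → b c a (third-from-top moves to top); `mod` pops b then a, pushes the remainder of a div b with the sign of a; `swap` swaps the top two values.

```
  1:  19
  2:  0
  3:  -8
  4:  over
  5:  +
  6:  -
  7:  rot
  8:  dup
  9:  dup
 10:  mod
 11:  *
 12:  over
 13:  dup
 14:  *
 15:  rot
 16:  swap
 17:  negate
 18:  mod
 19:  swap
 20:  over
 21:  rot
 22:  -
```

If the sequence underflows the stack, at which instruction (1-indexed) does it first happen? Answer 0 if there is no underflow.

19   : 19
0    : 19 0
-8   : 19 0 -8
over : 19 0 -8 0
+    : 19 0 -8
-    : 19 8
rot  — needs 3 operands, stack has 2 → underflow

7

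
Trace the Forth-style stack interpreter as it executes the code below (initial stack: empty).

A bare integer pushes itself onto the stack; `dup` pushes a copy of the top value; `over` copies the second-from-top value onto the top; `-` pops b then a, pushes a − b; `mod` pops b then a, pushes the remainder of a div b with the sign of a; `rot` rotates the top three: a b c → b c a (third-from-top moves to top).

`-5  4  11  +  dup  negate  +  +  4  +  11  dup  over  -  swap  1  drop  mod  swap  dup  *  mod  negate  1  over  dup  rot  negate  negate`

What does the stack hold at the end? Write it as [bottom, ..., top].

[0, 0, 0, 1]

-5      -5
4       -5 4
11      -5 4 11
+       -5 15
dup     -5 15 15
negate  -5 15 -15
+       -5 0
+       -5
4       -5 4
+       -1
11      -1 11
dup     -1 11 11
over    -1 11 11 11
-       -1 11 0
swap    -1 0 11
1       -1 0 11 1
drop    -1 0 11
mod     -1 0
swap    0 -1
dup     0 -1 -1
*       0 1
mod     0
negate  0
1       0 1
over    0 1 0
dup     0 1 0 0
rot     0 0 0 1
negate  0 0 0 -1
negate  0 0 0 1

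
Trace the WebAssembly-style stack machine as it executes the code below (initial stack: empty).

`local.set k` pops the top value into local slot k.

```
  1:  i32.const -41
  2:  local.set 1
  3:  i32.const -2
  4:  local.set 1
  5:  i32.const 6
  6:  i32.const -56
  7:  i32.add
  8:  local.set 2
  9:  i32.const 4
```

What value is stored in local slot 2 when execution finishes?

i32.const -41 -> -41
local.set 1   -> (empty)
i32.const -2  -> -2
local.set 1   -> (empty)
i32.const 6   -> 6
i32.const -56 -> 6 -56
i32.add       -> -50
local.set 2   -> (empty)
i32.const 4   -> 4

-50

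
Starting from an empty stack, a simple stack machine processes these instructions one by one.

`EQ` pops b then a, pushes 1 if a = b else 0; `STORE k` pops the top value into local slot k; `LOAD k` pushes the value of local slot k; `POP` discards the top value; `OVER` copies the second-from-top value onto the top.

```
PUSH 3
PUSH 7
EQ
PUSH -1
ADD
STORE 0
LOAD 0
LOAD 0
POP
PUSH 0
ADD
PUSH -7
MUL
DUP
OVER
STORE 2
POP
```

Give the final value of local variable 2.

PUSH 3  → 3
PUSH 7  → 3 7
EQ      → 0
PUSH -1 → 0 -1
ADD     → -1
STORE 0 → (empty)
LOAD 0  → -1
LOAD 0  → -1 -1
POP     → -1
PUSH 0  → -1 0
ADD     → -1
PUSH -7 → -1 -7
MUL     → 7
DUP     → 7 7
OVER    → 7 7 7
STORE 2 → 7 7
POP     → 7

7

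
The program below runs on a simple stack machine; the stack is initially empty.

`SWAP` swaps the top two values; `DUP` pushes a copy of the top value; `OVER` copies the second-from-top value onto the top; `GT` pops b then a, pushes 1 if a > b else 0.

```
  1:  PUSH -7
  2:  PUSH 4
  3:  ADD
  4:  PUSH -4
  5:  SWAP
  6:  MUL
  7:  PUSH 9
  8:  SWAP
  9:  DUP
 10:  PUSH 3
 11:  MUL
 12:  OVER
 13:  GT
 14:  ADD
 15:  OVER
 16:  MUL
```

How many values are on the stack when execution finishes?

PUSH -7 : -7
PUSH 4  : -7 4
ADD     : -3
PUSH -4 : -3 -4
SWAP    : -4 -3
MUL     : 12
PUSH 9  : 12 9
SWAP    : 9 12
DUP     : 9 12 12
PUSH 3  : 9 12 12 3
MUL     : 9 12 36
OVER    : 9 12 36 12
GT      : 9 12 1
ADD     : 9 13
OVER    : 9 13 9
MUL     : 9 117

2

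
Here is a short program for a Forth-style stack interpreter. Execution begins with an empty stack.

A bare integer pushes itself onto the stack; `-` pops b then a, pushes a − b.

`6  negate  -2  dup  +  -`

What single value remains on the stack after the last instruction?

-2

6      : 6
negate : -6
-2     : -6 -2
dup    : -6 -2 -2
+      : -6 -4
-      : -2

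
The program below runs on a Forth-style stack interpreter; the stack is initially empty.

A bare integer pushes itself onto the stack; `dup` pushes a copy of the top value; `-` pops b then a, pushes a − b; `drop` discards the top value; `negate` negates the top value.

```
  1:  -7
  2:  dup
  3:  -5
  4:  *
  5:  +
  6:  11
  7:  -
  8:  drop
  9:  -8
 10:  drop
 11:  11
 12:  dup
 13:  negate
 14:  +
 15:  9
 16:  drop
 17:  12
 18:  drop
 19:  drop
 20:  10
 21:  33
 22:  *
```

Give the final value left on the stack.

-7     → [-7]
dup    → [-7, -7]
-5     → [-7, -7, -5]
*      → [-7, 35]
+      → [28]
11     → [28, 11]
-      → [17]
drop   → []
-8     → [-8]
drop   → []
11     → [11]
dup    → [11, 11]
negate → [11, -11]
+      → [0]
9      → [0, 9]
drop   → [0]
12     → [0, 12]
drop   → [0]
drop   → []
10     → [10]
33     → [10, 33]
*      → [330]

330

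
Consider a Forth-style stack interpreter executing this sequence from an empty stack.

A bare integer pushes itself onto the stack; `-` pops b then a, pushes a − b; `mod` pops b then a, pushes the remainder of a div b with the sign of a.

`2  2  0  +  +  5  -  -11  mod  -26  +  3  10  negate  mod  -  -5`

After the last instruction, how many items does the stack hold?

2

2      : [2]
2      : [2, 2]
0      : [2, 2, 0]
+      : [2, 2]
+      : [4]
5      : [4, 5]
-      : [-1]
-11    : [-1, -11]
mod    : [-1]
-26    : [-1, -26]
+      : [-27]
3      : [-27, 3]
10     : [-27, 3, 10]
negate : [-27, 3, -10]
mod    : [-27, 3]
-      : [-30]
-5     : [-30, -5]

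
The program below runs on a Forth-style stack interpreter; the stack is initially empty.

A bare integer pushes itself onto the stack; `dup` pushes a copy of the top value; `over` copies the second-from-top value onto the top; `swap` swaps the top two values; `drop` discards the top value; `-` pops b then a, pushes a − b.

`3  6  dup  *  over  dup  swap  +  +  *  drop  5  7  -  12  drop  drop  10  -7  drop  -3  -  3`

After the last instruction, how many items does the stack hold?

3    -> [3]
6    -> [3, 6]
dup  -> [3, 6, 6]
*    -> [3, 36]
over -> [3, 36, 3]
dup  -> [3, 36, 3, 3]
swap -> [3, 36, 3, 3]
+    -> [3, 36, 6]
+    -> [3, 42]
*    -> [126]
drop -> []
5    -> [5]
7    -> [5, 7]
-    -> [-2]
12   -> [-2, 12]
drop -> [-2]
drop -> []
10   -> [10]
-7   -> [10, -7]
drop -> [10]
-3   -> [10, -3]
-    -> [13]
3    -> [13, 3]

2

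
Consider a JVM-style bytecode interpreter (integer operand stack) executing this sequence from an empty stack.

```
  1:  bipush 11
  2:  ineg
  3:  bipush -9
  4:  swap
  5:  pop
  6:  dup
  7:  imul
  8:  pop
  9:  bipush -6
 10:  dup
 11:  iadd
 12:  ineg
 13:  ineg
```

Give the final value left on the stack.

-12

bipush 11 : [11]
ineg      : [-11]
bipush -9 : [-11, -9]
swap      : [-9, -11]
pop       : [-9]
dup       : [-9, -9]
imul      : [81]
pop       : []
bipush -6 : [-6]
dup       : [-6, -6]
iadd      : [-12]
ineg      : [12]
ineg      : [-12]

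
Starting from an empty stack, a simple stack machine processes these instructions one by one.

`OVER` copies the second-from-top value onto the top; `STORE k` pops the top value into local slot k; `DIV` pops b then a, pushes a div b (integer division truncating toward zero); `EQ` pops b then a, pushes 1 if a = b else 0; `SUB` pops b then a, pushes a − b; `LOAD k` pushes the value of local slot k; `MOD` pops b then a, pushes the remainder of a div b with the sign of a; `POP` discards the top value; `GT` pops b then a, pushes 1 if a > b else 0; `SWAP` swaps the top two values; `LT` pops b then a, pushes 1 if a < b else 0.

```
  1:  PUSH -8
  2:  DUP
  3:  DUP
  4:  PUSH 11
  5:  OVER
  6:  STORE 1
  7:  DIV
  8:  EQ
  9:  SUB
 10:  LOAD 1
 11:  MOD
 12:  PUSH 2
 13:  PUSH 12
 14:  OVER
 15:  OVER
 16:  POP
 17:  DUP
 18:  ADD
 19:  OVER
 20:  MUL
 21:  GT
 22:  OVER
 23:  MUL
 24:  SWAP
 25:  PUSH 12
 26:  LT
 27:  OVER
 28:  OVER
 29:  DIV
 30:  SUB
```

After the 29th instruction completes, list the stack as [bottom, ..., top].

PUSH -8 -> -8
DUP     -> -8 -8
DUP     -> -8 -8 -8
PUSH 11 -> -8 -8 -8 11
OVER    -> -8 -8 -8 11 -8
STORE 1 -> -8 -8 -8 11
DIV     -> -8 -8 0
EQ      -> -8 0
SUB     -> -8
LOAD 1  -> -8 -8
MOD     -> 0
PUSH 2  -> 0 2
PUSH 12 -> 0 2 12
OVER    -> 0 2 12 2
OVER    -> 0 2 12 2 12
POP     -> 0 2 12 2
DUP     -> 0 2 12 2 2
ADD     -> 0 2 12 4
OVER    -> 0 2 12 4 12
MUL     -> 0 2 12 48
GT      -> 0 2 0
OVER    -> 0 2 0 2
MUL     -> 0 2 0
SWAP    -> 0 0 2
PUSH 12 -> 0 0 2 12
LT      -> 0 0 1
OVER    -> 0 0 1 0
OVER    -> 0 0 1 0 1
DIV     -> 0 0 1 0

[0, 0, 1, 0]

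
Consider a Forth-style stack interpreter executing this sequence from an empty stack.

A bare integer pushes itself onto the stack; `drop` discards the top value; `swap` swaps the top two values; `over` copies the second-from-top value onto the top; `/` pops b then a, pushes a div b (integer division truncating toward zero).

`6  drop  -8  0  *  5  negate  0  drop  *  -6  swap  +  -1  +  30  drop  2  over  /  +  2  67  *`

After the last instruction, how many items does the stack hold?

6      : 6
drop   : (empty)
-8     : -8
0      : -8 0
*      : 0
5      : 0 5
negate : 0 -5
0      : 0 -5 0
drop   : 0 -5
*      : 0
-6     : 0 -6
swap   : -6 0
+      : -6
-1     : -6 -1
+      : -7
30     : -7 30
drop   : -7
2      : -7 2
over   : -7 2 -7
/      : -7 0
+      : -7
2      : -7 2
67     : -7 2 67
*      : -7 134

2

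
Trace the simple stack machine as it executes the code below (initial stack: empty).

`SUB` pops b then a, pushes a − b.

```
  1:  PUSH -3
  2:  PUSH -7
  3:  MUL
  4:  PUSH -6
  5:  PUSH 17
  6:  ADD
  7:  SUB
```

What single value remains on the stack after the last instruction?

PUSH -3 → [-3]
PUSH -7 → [-3, -7]
MUL     → [21]
PUSH -6 → [21, -6]
PUSH 17 → [21, -6, 17]
ADD     → [21, 11]
SUB     → [10]

10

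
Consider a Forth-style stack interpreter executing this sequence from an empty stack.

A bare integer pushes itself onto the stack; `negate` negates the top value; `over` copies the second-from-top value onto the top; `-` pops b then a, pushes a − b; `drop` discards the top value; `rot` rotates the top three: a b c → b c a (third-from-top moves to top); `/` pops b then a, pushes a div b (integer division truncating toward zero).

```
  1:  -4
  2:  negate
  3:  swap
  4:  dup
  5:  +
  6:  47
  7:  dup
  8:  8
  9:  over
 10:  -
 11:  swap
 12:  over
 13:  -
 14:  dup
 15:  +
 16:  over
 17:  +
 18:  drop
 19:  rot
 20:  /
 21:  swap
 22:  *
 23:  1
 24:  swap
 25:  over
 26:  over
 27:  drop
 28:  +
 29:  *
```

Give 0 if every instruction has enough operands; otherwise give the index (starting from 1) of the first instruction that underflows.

3

-4     : [-4]
negate : [4]
swap  — needs 2 operands, stack has 1 → underflow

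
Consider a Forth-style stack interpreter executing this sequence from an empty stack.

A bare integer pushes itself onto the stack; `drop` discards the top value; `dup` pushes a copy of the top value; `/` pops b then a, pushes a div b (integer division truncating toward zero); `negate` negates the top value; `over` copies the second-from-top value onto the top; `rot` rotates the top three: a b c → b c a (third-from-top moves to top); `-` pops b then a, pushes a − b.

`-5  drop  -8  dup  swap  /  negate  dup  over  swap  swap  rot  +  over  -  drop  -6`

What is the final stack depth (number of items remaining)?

-5     -> -5
drop   -> (empty)
-8     -> -8
dup    -> -8 -8
swap   -> -8 -8
/      -> 1
negate -> -1
dup    -> -1 -1
over   -> -1 -1 -1
swap   -> -1 -1 -1
swap   -> -1 -1 -1
rot    -> -1 -1 -1
+      -> -1 -2
over   -> -1 -2 -1
-      -> -1 -1
drop   -> -1
-6     -> -1 -6

2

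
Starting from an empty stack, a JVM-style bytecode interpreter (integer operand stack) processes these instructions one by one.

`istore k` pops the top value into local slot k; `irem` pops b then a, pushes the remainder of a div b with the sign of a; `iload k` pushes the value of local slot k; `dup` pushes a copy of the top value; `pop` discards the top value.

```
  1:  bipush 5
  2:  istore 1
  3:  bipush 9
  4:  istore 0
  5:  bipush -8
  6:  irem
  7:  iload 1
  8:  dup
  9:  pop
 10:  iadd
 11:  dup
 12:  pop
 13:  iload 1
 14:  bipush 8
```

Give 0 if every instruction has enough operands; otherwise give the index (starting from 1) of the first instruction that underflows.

bipush 5   5
istore 1   (empty)
bipush 9   9
istore 0   (empty)
bipush -8  -8
irem  — needs 2 operands, stack has 1 → underflow

6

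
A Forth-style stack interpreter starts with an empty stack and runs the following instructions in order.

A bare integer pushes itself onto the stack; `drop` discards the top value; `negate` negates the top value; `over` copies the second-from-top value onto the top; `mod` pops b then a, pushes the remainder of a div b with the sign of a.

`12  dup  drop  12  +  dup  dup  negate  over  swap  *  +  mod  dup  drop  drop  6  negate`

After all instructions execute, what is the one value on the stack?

12     : [12]
dup    : [12, 12]
drop   : [12]
12     : [12, 12]
+      : [24]
dup    : [24, 24]
dup    : [24, 24, 24]
negate : [24, 24, -24]
over   : [24, 24, -24, 24]
swap   : [24, 24, 24, -24]
*      : [24, 24, -576]
+      : [24, -552]
mod    : [24]
dup    : [24, 24]
drop   : [24]
drop   : []
6      : [6]
negate : [-6]

-6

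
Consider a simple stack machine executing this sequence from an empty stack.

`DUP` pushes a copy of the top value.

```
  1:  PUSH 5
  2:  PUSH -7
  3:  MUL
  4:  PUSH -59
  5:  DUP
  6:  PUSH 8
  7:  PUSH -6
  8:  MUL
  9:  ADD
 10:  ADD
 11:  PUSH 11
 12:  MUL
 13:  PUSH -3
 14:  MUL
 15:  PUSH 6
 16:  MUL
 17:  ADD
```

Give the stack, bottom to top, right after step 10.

[-35, -166]

PUSH 5   -> 5
PUSH -7  -> 5 -7
MUL      -> -35
PUSH -59 -> -35 -59
DUP      -> -35 -59 -59
PUSH 8   -> -35 -59 -59 8
PUSH -6  -> -35 -59 -59 8 -6
MUL      -> -35 -59 -59 -48
ADD      -> -35 -59 -107
ADD      -> -35 -166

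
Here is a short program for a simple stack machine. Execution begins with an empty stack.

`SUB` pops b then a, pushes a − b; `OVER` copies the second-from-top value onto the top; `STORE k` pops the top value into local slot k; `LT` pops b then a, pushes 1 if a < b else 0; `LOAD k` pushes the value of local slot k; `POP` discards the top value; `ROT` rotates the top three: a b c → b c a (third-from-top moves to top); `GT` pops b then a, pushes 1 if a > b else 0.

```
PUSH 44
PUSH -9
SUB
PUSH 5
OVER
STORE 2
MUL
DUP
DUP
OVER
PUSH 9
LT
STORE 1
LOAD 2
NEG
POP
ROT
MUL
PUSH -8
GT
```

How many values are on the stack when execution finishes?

2

PUSH 44 → 44
PUSH -9 → 44 -9
SUB     → 53
PUSH 5  → 53 5
OVER    → 53 5 53
STORE 2 → 53 5
MUL     → 265
DUP     → 265 265
DUP     → 265 265 265
OVER    → 265 265 265 265
PUSH 9  → 265 265 265 265 9
LT      → 265 265 265 0
STORE 1 → 265 265 265
LOAD 2  → 265 265 265 53
NEG     → 265 265 265 -53
POP     → 265 265 265
ROT     → 265 265 265
MUL     → 265 70225
PUSH -8 → 265 70225 -8
GT      → 265 1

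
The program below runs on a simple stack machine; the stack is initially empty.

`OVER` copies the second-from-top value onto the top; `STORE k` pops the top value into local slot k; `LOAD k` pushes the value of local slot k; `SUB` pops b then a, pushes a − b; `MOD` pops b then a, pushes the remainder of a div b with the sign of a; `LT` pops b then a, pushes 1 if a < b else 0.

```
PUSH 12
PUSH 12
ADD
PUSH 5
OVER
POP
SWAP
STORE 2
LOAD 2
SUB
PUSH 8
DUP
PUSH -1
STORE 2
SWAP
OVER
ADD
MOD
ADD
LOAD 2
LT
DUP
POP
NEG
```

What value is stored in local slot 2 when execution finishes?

-1

PUSH 12 → [12]
PUSH 12 → [12, 12]
ADD     → [24]
PUSH 5  → [24, 5]
OVER    → [24, 5, 24]
POP     → [24, 5]
SWAP    → [5, 24]
STORE 2 → [5]
LOAD 2  → [5, 24]
SUB     → [-19]
PUSH 8  → [-19, 8]
DUP     → [-19, 8, 8]
PUSH -1 → [-19, 8, 8, -1]
STORE 2 → [-19, 8, 8]
SWAP    → [-19, 8, 8]
OVER    → [-19, 8, 8, 8]
ADD     → [-19, 8, 16]
MOD     → [-19, 8]
ADD     → [-11]
LOAD 2  → [-11, -1]
LT      → [1]
DUP     → [1, 1]
POP     → [1]
NEG     → [-1]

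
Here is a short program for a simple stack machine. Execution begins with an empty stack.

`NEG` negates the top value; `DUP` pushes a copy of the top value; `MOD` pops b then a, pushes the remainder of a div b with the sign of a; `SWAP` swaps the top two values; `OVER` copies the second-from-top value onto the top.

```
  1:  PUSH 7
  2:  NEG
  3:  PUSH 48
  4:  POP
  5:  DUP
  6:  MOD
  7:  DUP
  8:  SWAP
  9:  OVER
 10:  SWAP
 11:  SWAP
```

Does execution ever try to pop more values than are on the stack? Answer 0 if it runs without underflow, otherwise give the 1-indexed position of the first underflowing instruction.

PUSH 7  : 7
NEG     : -7
PUSH 48 : -7 48
POP     : -7
DUP     : -7 -7
MOD     : 0
DUP     : 0 0
SWAP    : 0 0
OVER    : 0 0 0
SWAP    : 0 0 0
SWAP    : 0 0 0

0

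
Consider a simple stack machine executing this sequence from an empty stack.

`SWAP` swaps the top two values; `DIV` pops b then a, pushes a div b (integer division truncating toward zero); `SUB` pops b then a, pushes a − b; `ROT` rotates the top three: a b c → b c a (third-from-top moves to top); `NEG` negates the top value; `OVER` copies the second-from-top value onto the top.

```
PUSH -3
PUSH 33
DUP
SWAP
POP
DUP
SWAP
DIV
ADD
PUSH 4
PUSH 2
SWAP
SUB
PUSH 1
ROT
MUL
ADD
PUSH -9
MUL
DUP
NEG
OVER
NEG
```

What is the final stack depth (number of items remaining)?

PUSH -3  -3
PUSH 33  -3 33
DUP      -3 33 33
SWAP     -3 33 33
POP      -3 33
DUP      -3 33 33
SWAP     -3 33 33
DIV      -3 1
ADD      -2
PUSH 4   -2 4
PUSH 2   -2 4 2
SWAP     -2 2 4
SUB      -2 -2
PUSH 1   -2 -2 1
ROT      -2 1 -2
MUL      -2 -2
ADD      -4
PUSH -9  -4 -9
MUL      36
DUP      36 36
NEG      36 -36
OVER     36 -36 36
NEG      36 -36 -36

3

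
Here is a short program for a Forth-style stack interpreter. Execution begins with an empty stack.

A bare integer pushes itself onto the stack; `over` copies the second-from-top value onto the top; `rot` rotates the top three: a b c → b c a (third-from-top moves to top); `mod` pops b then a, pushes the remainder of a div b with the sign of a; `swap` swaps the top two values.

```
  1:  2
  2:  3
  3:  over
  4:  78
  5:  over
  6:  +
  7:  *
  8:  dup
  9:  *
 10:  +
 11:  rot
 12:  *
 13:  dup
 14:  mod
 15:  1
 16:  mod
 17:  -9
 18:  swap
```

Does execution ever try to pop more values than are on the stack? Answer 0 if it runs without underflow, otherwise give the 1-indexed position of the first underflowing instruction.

11

2     2
3     2 3
over  2 3 2
78    2 3 2 78
over  2 3 2 78 2
+     2 3 2 80
*     2 3 160
dup   2 3 160 160
*     2 3 25600
+     2 25603
rot  — needs 3 operands, stack has 2 → underflow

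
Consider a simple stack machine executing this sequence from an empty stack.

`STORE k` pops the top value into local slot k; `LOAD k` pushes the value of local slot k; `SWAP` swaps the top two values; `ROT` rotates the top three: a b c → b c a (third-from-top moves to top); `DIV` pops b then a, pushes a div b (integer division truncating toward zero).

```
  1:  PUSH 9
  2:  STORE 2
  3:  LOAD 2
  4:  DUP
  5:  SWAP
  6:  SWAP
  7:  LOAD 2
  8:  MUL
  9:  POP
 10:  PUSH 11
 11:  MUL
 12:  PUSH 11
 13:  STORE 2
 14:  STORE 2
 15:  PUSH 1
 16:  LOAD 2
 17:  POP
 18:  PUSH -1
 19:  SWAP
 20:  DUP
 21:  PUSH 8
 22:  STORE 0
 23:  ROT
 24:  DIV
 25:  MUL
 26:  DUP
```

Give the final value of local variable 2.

PUSH 9  → 9
STORE 2 → (empty)
LOAD 2  → 9
DUP     → 9 9
SWAP    → 9 9
SWAP    → 9 9
LOAD 2  → 9 9 9
MUL     → 9 81
POP     → 9
PUSH 11 → 9 11
MUL     → 99
PUSH 11 → 99 11
STORE 2 → 99
STORE 2 → (empty)
PUSH 1  → 1
LOAD 2  → 1 99
POP     → 1
PUSH -1 → 1 -1
SWAP    → -1 1
DUP     → -1 1 1
PUSH 8  → -1 1 1 8
STORE 0 → -1 1 1
ROT     → 1 1 -1
DIV     → 1 -1
MUL     → -1
DUP     → -1 -1

99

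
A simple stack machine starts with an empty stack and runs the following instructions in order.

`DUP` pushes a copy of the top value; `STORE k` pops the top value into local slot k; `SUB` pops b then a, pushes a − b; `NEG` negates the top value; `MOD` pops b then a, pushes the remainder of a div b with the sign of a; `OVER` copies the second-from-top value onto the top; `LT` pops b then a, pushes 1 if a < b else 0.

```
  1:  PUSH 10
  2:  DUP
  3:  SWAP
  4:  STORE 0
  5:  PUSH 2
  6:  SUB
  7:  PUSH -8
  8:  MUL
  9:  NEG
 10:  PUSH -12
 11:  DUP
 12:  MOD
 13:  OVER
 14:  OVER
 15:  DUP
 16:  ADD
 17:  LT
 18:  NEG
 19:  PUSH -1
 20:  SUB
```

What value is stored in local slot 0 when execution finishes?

PUSH 10  : 10
DUP      : 10 10
SWAP     : 10 10
STORE 0  : 10
PUSH 2   : 10 2
SUB      : 8
PUSH -8  : 8 -8
MUL      : -64
NEG      : 64
PUSH -12 : 64 -12
DUP      : 64 -12 -12
MOD      : 64 0
OVER     : 64 0 64
OVER     : 64 0 64 0
DUP      : 64 0 64 0 0
ADD      : 64 0 64 0
LT       : 64 0 0
NEG      : 64 0 0
PUSH -1  : 64 0 0 -1
SUB      : 64 0 1

10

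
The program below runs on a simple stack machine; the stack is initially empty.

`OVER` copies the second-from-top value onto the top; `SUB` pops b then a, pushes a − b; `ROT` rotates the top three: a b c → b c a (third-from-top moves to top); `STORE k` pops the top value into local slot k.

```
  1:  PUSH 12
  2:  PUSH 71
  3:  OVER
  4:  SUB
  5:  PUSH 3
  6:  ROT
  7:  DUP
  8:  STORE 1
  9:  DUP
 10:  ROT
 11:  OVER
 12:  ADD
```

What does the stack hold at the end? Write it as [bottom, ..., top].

[59, 12, 12, 15]

PUSH 12 : 12
PUSH 71 : 12 71
OVER    : 12 71 12
SUB     : 12 59
PUSH 3  : 12 59 3
ROT     : 59 3 12
DUP     : 59 3 12 12
STORE 1 : 59 3 12
DUP     : 59 3 12 12
ROT     : 59 12 12 3
OVER    : 59 12 12 3 12
ADD     : 59 12 12 15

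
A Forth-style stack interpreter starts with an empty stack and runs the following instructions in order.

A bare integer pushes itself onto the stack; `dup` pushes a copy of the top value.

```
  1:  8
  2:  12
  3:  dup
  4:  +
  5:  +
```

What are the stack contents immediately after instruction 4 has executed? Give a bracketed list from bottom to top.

8    8
12   8 12
dup  8 12 12
+    8 24

[8, 24]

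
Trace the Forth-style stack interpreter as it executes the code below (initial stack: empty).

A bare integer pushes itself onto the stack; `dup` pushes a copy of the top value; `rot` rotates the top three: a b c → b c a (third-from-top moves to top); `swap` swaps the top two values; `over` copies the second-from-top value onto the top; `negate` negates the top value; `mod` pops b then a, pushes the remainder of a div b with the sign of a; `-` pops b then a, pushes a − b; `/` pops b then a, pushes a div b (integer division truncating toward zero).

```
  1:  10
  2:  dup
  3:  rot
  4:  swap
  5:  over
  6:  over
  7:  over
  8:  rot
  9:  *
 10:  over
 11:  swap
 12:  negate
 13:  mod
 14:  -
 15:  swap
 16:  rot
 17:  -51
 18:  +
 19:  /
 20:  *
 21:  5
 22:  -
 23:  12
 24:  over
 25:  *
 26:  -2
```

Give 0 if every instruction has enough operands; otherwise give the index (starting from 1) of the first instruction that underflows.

10  → [10]
dup → [10, 10]
rot  — needs 3 operands, stack has 2 → underflow

3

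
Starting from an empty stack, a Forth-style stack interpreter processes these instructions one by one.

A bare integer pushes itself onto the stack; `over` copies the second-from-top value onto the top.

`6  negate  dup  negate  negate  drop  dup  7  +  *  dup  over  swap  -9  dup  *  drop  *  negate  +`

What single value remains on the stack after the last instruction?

-42

6      : [6]
negate : [-6]
dup    : [-6, -6]
negate : [-6, 6]
negate : [-6, -6]
drop   : [-6]
dup    : [-6, -6]
7      : [-6, -6, 7]
+      : [-6, 1]
*      : [-6]
dup    : [-6, -6]
over   : [-6, -6, -6]
swap   : [-6, -6, -6]
-9     : [-6, -6, -6, -9]
dup    : [-6, -6, -6, -9, -9]
*      : [-6, -6, -6, 81]
drop   : [-6, -6, -6]
*      : [-6, 36]
negate : [-6, -36]
+      : [-42]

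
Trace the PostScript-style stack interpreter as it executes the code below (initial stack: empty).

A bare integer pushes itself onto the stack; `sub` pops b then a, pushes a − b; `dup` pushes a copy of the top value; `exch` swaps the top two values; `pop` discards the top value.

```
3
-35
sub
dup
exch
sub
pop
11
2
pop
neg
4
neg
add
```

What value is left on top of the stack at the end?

-15

3    -> 3
-35  -> 3 -35
sub  -> 38
dup  -> 38 38
exch -> 38 38
sub  -> 0
pop  -> (empty)
11   -> 11
2    -> 11 2
pop  -> 11
neg  -> -11
4    -> -11 4
neg  -> -11 -4
add  -> -15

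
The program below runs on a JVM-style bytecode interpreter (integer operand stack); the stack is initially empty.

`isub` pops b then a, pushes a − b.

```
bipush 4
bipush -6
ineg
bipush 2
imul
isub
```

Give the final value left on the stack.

bipush 4   [4]
bipush -6  [4, -6]
ineg       [4, 6]
bipush 2   [4, 6, 2]
imul       [4, 12]
isub       [-8]

-8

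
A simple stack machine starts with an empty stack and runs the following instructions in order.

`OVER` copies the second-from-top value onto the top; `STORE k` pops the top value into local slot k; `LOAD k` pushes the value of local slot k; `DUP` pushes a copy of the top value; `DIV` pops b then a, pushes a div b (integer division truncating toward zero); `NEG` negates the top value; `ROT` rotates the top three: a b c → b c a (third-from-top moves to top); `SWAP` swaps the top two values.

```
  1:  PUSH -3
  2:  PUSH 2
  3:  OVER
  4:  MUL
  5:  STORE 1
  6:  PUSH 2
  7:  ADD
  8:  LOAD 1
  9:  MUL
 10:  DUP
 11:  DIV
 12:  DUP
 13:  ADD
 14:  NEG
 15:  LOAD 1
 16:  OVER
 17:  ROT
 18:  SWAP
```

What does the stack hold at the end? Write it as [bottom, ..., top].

[-6, -2, -2]

PUSH -3 → [-3]
PUSH 2  → [-3, 2]
OVER    → [-3, 2, -3]
MUL     → [-3, -6]
STORE 1 → [-3]
PUSH 2  → [-3, 2]
ADD     → [-1]
LOAD 1  → [-1, -6]
MUL     → [6]
DUP     → [6, 6]
DIV     → [1]
DUP     → [1, 1]
ADD     → [2]
NEG     → [-2]
LOAD 1  → [-2, -6]
OVER    → [-2, -6, -2]
ROT     → [-6, -2, -2]
SWAP    → [-6, -2, -2]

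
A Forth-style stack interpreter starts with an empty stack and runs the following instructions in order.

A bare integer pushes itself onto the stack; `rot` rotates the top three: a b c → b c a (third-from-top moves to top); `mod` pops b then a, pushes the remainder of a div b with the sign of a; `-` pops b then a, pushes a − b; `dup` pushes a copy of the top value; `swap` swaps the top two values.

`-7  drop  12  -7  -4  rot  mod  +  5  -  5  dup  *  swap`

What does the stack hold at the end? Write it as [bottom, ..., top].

[25, -16]

-7   -> [-7]
drop -> []
12   -> [12]
-7   -> [12, -7]
-4   -> [12, -7, -4]
rot  -> [-7, -4, 12]
mod  -> [-7, -4]
+    -> [-11]
5    -> [-11, 5]
-    -> [-16]
5    -> [-16, 5]
dup  -> [-16, 5, 5]
*    -> [-16, 25]
swap -> [25, -16]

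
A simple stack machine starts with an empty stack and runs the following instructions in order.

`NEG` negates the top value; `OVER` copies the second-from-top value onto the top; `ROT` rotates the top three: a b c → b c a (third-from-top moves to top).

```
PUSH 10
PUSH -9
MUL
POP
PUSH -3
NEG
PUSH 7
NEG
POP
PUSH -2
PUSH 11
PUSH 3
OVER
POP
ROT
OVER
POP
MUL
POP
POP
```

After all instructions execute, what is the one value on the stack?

3

PUSH 10 → 10
PUSH -9 → 10 -9
MUL     → -90
POP     → (empty)
PUSH -3 → -3
NEG     → 3
PUSH 7  → 3 7
NEG     → 3 -7
POP     → 3
PUSH -2 → 3 -2
PUSH 11 → 3 -2 11
PUSH 3  → 3 -2 11 3
OVER    → 3 -2 11 3 11
POP     → 3 -2 11 3
ROT     → 3 11 3 -2
OVER    → 3 11 3 -2 3
POP     → 3 11 3 -2
MUL     → 3 11 -6
POP     → 3 11
POP     → 3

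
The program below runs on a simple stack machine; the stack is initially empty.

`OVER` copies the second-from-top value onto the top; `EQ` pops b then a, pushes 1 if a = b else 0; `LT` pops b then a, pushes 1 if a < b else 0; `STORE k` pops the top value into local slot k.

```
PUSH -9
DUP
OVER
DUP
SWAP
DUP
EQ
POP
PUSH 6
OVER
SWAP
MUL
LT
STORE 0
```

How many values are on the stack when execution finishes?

2

PUSH -9  -9
DUP      -9 -9
OVER     -9 -9 -9
DUP      -9 -9 -9 -9
SWAP     -9 -9 -9 -9
DUP      -9 -9 -9 -9 -9
EQ       -9 -9 -9 1
POP      -9 -9 -9
PUSH 6   -9 -9 -9 6
OVER     -9 -9 -9 6 -9
SWAP     -9 -9 -9 -9 6
MUL      -9 -9 -9 -54
LT       -9 -9 0
STORE 0  -9 -9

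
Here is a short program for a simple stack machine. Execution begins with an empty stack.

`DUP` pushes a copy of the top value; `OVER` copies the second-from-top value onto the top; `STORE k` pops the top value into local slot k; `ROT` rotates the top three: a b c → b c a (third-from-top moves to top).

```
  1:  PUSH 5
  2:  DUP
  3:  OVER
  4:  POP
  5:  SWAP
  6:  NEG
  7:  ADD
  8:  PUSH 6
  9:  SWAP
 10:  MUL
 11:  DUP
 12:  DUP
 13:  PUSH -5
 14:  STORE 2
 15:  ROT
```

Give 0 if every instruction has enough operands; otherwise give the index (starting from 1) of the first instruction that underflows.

PUSH 5   5
DUP      5 5
OVER     5 5 5
POP      5 5
SWAP     5 5
NEG      5 -5
ADD      0
PUSH 6   0 6
SWAP     6 0
MUL      0
DUP      0 0
DUP      0 0 0
PUSH -5  0 0 0 -5
STORE 2  0 0 0
ROT      0 0 0

0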